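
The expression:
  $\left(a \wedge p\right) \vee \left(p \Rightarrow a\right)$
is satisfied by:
  {a: True, p: False}
  {p: False, a: False}
  {p: True, a: True}


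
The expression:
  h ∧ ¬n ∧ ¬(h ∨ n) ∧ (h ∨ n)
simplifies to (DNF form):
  False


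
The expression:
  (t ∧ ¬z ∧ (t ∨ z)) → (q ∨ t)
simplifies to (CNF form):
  True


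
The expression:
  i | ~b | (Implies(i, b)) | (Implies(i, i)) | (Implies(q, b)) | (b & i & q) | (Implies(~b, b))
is always true.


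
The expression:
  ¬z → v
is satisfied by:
  {z: True, v: True}
  {z: True, v: False}
  {v: True, z: False}


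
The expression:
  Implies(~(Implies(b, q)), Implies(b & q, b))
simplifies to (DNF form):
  True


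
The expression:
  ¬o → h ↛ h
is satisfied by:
  {o: True}


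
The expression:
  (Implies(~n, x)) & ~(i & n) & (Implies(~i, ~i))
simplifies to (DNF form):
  (n & ~i) | (x & ~n)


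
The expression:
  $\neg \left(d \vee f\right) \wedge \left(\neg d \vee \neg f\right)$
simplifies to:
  $\neg d \wedge \neg f$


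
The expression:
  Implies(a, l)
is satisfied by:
  {l: True, a: False}
  {a: False, l: False}
  {a: True, l: True}


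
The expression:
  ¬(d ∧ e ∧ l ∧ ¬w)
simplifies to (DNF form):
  w ∨ ¬d ∨ ¬e ∨ ¬l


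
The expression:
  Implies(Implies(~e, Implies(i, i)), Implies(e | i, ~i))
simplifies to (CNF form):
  ~i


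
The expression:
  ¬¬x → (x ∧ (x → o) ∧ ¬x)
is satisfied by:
  {x: False}


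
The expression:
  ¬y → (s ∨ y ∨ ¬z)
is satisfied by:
  {y: True, s: True, z: False}
  {y: True, s: False, z: False}
  {s: True, y: False, z: False}
  {y: False, s: False, z: False}
  {y: True, z: True, s: True}
  {y: True, z: True, s: False}
  {z: True, s: True, y: False}


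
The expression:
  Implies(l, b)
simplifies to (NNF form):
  b | ~l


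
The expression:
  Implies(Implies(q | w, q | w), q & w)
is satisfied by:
  {w: True, q: True}


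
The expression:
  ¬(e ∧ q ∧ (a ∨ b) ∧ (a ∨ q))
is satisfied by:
  {a: False, e: False, q: False, b: False}
  {b: True, a: False, e: False, q: False}
  {a: True, b: False, e: False, q: False}
  {b: True, a: True, e: False, q: False}
  {q: True, b: False, a: False, e: False}
  {b: True, q: True, a: False, e: False}
  {q: True, a: True, b: False, e: False}
  {b: True, q: True, a: True, e: False}
  {e: True, q: False, a: False, b: False}
  {e: True, b: True, q: False, a: False}
  {e: True, a: True, q: False, b: False}
  {b: True, e: True, a: True, q: False}
  {e: True, q: True, b: False, a: False}


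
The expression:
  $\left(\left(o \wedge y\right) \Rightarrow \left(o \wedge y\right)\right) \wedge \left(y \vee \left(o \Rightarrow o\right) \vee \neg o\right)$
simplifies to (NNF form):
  $\text{True}$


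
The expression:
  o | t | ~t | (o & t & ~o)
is always true.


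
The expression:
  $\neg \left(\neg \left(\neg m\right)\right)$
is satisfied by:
  {m: False}


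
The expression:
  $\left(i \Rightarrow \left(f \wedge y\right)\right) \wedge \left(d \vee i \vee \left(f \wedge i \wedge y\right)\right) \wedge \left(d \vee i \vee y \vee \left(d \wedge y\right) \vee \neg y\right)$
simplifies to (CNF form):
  $\left(d \vee i\right) \wedge \left(f \vee \neg i\right) \wedge \left(y \vee \neg i\right)$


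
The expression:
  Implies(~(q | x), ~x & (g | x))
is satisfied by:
  {x: True, q: True, g: True}
  {x: True, q: True, g: False}
  {x: True, g: True, q: False}
  {x: True, g: False, q: False}
  {q: True, g: True, x: False}
  {q: True, g: False, x: False}
  {g: True, q: False, x: False}


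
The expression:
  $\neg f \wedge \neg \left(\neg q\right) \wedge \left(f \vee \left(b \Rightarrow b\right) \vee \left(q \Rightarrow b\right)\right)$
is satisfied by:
  {q: True, f: False}


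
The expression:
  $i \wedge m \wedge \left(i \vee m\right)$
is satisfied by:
  {m: True, i: True}


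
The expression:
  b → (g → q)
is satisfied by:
  {q: True, g: False, b: False}
  {g: False, b: False, q: False}
  {b: True, q: True, g: False}
  {b: True, g: False, q: False}
  {q: True, g: True, b: False}
  {g: True, q: False, b: False}
  {b: True, g: True, q: True}


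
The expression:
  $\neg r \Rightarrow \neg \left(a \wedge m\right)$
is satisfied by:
  {r: True, m: False, a: False}
  {m: False, a: False, r: False}
  {r: True, a: True, m: False}
  {a: True, m: False, r: False}
  {r: True, m: True, a: False}
  {m: True, r: False, a: False}
  {r: True, a: True, m: True}


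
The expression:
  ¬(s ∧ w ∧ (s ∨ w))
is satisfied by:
  {s: False, w: False}
  {w: True, s: False}
  {s: True, w: False}


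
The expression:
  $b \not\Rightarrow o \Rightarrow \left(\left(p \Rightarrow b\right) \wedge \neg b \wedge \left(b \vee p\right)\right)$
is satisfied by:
  {o: True, b: False}
  {b: False, o: False}
  {b: True, o: True}


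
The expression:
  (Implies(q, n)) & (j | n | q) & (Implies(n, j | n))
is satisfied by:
  {n: True, j: True, q: False}
  {n: True, j: False, q: False}
  {n: True, q: True, j: True}
  {n: True, q: True, j: False}
  {j: True, q: False, n: False}


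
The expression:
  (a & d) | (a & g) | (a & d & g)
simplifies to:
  a & (d | g)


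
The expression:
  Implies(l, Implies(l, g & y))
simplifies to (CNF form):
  (g | ~l) & (y | ~l)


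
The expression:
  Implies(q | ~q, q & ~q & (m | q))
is never true.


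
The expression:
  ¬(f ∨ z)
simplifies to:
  ¬f ∧ ¬z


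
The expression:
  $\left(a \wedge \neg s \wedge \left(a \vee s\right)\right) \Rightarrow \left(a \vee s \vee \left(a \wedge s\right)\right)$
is always true.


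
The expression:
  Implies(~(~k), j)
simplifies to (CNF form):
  j | ~k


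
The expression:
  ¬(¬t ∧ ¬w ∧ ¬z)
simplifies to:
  t ∨ w ∨ z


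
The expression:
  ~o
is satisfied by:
  {o: False}


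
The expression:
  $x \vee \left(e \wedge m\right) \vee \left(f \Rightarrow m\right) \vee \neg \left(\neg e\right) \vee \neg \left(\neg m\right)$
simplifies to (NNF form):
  $e \vee m \vee x \vee \neg f$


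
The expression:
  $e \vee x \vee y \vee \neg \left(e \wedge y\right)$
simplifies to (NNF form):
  $\text{True}$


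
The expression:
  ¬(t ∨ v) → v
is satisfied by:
  {t: True, v: True}
  {t: True, v: False}
  {v: True, t: False}


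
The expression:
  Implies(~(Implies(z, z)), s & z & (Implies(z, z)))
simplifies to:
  True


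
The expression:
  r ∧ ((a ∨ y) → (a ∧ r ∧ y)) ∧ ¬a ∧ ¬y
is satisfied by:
  {r: True, y: False, a: False}


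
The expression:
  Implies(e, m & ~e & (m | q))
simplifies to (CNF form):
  ~e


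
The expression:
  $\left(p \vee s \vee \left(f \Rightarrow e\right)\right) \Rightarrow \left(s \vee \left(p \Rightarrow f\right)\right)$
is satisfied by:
  {s: True, f: True, p: False}
  {s: True, p: False, f: False}
  {f: True, p: False, s: False}
  {f: False, p: False, s: False}
  {s: True, f: True, p: True}
  {s: True, p: True, f: False}
  {f: True, p: True, s: False}


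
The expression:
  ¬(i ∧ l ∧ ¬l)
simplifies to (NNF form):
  True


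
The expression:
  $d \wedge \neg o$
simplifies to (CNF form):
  $d \wedge \neg o$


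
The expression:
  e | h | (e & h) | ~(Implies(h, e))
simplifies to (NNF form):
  e | h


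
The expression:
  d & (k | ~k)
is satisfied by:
  {d: True}


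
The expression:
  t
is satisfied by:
  {t: True}


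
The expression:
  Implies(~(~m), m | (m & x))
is always true.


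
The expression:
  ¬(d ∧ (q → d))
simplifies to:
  ¬d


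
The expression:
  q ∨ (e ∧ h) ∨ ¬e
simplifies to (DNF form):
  h ∨ q ∨ ¬e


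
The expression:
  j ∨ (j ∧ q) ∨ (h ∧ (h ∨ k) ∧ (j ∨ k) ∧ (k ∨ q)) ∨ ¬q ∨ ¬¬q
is always true.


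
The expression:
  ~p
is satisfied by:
  {p: False}


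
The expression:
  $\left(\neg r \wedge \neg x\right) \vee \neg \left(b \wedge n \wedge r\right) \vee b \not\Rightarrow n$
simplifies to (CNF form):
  $\neg b \vee \neg n \vee \neg r$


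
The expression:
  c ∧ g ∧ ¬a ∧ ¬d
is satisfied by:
  {c: True, g: True, d: False, a: False}


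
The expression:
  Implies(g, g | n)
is always true.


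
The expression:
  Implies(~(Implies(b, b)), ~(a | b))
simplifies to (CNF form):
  True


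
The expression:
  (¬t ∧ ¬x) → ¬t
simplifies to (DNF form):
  True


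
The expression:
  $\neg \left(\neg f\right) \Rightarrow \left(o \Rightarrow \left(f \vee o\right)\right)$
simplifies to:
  $\text{True}$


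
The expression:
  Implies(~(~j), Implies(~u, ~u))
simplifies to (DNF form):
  True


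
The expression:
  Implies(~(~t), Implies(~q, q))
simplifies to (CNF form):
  q | ~t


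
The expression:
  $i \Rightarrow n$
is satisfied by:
  {n: True, i: False}
  {i: False, n: False}
  {i: True, n: True}


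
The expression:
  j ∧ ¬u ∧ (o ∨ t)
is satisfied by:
  {j: True, t: True, o: True, u: False}
  {j: True, t: True, o: False, u: False}
  {j: True, o: True, t: False, u: False}


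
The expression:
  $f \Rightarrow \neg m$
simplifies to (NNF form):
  $\neg f \vee \neg m$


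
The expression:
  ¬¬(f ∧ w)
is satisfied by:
  {w: True, f: True}


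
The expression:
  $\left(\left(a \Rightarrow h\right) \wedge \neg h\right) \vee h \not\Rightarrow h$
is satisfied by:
  {h: False, a: False}


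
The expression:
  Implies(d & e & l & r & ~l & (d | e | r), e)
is always true.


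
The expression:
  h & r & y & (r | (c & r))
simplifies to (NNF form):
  h & r & y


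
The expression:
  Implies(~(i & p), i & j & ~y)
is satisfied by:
  {i: True, p: True, j: True, y: False}
  {i: True, p: True, j: False, y: False}
  {i: True, y: True, p: True, j: True}
  {i: True, y: True, p: True, j: False}
  {i: True, j: True, p: False, y: False}


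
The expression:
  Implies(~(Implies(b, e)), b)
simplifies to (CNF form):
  True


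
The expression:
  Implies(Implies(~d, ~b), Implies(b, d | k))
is always true.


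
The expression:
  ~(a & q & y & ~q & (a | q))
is always true.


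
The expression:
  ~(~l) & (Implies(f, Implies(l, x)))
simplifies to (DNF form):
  (l & x) | (l & ~f)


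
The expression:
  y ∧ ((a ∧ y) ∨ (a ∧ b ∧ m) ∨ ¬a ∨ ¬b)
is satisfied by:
  {y: True}


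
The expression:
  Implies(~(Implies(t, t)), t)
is always true.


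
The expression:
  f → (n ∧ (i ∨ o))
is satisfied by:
  {n: True, i: True, o: True, f: False}
  {n: True, i: True, o: False, f: False}
  {n: True, o: True, i: False, f: False}
  {n: True, o: False, i: False, f: False}
  {i: True, o: True, n: False, f: False}
  {i: True, o: False, n: False, f: False}
  {o: True, n: False, i: False, f: False}
  {o: False, n: False, i: False, f: False}
  {f: True, n: True, i: True, o: True}
  {f: True, n: True, i: True, o: False}
  {f: True, n: True, o: True, i: False}


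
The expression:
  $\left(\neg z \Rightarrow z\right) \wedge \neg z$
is never true.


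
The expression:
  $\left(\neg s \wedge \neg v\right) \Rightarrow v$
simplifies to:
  $s \vee v$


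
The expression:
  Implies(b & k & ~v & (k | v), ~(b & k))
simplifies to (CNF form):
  v | ~b | ~k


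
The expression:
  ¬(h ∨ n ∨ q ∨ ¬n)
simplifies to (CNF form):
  False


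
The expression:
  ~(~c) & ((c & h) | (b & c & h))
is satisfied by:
  {h: True, c: True}


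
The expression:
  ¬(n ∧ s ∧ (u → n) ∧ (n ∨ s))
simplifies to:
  ¬n ∨ ¬s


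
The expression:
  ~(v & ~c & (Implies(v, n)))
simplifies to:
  c | ~n | ~v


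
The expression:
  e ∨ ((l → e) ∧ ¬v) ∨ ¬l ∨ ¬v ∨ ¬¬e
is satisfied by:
  {e: True, l: False, v: False}
  {l: False, v: False, e: False}
  {e: True, v: True, l: False}
  {v: True, l: False, e: False}
  {e: True, l: True, v: False}
  {l: True, e: False, v: False}
  {e: True, v: True, l: True}


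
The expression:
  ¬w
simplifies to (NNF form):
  ¬w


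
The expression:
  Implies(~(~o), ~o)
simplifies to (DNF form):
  ~o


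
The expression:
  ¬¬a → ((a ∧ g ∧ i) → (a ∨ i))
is always true.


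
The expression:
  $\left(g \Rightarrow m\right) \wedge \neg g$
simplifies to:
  $\neg g$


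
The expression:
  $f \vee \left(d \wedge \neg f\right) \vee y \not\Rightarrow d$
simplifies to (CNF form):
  $d \vee f \vee y$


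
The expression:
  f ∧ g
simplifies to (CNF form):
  f ∧ g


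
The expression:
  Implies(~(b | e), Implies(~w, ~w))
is always true.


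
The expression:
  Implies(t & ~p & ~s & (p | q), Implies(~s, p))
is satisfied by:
  {p: True, s: True, t: False, q: False}
  {p: True, s: False, t: False, q: False}
  {s: True, p: False, t: False, q: False}
  {p: False, s: False, t: False, q: False}
  {q: True, p: True, s: True, t: False}
  {q: True, p: True, s: False, t: False}
  {q: True, s: True, p: False, t: False}
  {q: True, s: False, p: False, t: False}
  {p: True, t: True, s: True, q: False}
  {p: True, t: True, s: False, q: False}
  {t: True, s: True, p: False, q: False}
  {t: True, p: False, s: False, q: False}
  {q: True, t: True, p: True, s: True}
  {q: True, t: True, p: True, s: False}
  {q: True, t: True, s: True, p: False}


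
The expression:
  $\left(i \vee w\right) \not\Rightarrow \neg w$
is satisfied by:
  {w: True}


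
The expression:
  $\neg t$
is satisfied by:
  {t: False}


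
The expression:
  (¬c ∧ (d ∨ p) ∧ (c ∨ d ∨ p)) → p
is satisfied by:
  {c: True, p: True, d: False}
  {c: True, p: False, d: False}
  {p: True, c: False, d: False}
  {c: False, p: False, d: False}
  {d: True, c: True, p: True}
  {d: True, c: True, p: False}
  {d: True, p: True, c: False}


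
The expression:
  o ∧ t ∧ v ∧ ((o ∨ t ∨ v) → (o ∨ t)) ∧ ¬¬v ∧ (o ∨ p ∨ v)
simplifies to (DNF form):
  o ∧ t ∧ v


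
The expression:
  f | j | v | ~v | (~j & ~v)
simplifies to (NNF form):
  True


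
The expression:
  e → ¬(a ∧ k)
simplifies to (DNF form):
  ¬a ∨ ¬e ∨ ¬k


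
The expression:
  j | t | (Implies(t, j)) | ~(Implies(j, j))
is always true.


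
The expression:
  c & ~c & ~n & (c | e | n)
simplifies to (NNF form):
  False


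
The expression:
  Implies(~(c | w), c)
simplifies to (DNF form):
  c | w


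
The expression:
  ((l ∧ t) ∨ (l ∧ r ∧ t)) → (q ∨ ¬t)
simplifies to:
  q ∨ ¬l ∨ ¬t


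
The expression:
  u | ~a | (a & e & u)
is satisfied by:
  {u: True, a: False}
  {a: False, u: False}
  {a: True, u: True}


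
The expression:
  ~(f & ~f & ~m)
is always true.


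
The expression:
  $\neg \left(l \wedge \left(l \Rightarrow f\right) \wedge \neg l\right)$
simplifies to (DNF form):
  $\text{True}$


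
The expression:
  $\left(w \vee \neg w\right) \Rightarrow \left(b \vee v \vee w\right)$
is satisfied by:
  {b: True, v: True, w: True}
  {b: True, v: True, w: False}
  {b: True, w: True, v: False}
  {b: True, w: False, v: False}
  {v: True, w: True, b: False}
  {v: True, w: False, b: False}
  {w: True, v: False, b: False}


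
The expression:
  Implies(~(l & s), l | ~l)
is always true.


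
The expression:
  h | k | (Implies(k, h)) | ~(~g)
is always true.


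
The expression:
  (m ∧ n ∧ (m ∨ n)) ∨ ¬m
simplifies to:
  n ∨ ¬m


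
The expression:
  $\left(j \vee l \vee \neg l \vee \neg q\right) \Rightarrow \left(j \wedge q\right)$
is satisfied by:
  {j: True, q: True}


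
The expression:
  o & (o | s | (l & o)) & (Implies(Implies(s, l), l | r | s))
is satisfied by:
  {r: True, l: True, s: True, o: True}
  {r: True, l: True, o: True, s: False}
  {r: True, s: True, o: True, l: False}
  {r: True, o: True, s: False, l: False}
  {l: True, o: True, s: True, r: False}
  {l: True, o: True, s: False, r: False}
  {o: True, s: True, l: False, r: False}


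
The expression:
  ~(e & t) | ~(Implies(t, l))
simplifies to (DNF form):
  ~e | ~l | ~t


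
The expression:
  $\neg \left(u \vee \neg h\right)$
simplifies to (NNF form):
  $h \wedge \neg u$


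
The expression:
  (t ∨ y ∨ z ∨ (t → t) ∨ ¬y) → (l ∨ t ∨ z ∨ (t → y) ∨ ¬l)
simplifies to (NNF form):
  True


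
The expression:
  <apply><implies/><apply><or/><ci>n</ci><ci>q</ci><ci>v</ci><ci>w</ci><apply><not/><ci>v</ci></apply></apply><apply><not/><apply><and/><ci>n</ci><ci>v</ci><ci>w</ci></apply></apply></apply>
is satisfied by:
  {w: False, v: False, n: False}
  {n: True, w: False, v: False}
  {v: True, w: False, n: False}
  {n: True, v: True, w: False}
  {w: True, n: False, v: False}
  {n: True, w: True, v: False}
  {v: True, w: True, n: False}


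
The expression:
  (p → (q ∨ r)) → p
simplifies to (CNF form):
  p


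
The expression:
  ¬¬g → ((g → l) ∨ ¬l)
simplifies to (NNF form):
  True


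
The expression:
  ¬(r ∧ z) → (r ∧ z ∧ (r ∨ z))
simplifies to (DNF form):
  r ∧ z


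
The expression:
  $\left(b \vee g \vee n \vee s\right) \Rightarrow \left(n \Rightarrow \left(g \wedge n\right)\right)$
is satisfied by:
  {g: True, n: False}
  {n: False, g: False}
  {n: True, g: True}


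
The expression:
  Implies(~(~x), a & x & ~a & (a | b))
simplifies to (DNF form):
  ~x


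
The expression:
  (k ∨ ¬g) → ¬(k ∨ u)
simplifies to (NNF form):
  ¬k ∧ (g ∨ ¬u)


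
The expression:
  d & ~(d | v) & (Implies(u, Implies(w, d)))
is never true.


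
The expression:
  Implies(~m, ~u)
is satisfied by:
  {m: True, u: False}
  {u: False, m: False}
  {u: True, m: True}


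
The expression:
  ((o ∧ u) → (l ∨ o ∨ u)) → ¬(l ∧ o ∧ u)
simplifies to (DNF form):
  ¬l ∨ ¬o ∨ ¬u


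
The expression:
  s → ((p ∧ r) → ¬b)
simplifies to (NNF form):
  ¬b ∨ ¬p ∨ ¬r ∨ ¬s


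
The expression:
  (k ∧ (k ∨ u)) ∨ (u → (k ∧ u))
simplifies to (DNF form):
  k ∨ ¬u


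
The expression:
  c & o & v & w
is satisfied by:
  {c: True, w: True, o: True, v: True}


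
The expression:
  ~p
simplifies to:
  ~p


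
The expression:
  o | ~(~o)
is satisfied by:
  {o: True}


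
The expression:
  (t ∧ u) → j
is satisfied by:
  {j: True, u: False, t: False}
  {j: False, u: False, t: False}
  {t: True, j: True, u: False}
  {t: True, j: False, u: False}
  {u: True, j: True, t: False}
  {u: True, j: False, t: False}
  {u: True, t: True, j: True}


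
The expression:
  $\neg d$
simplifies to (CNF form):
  $\neg d$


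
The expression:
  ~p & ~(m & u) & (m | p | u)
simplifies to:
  ~p & (m | u) & (~m | ~u)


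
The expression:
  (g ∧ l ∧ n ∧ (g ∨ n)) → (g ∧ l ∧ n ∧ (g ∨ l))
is always true.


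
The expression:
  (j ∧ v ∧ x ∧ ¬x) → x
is always true.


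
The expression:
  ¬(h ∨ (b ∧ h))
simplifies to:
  ¬h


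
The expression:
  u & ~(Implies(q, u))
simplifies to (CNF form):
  False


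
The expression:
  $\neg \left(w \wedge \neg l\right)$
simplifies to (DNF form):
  $l \vee \neg w$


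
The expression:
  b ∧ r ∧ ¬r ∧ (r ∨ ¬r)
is never true.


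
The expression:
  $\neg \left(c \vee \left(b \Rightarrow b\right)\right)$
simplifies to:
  $\text{False}$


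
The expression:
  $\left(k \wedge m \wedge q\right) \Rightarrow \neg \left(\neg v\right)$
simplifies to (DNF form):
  $v \vee \neg k \vee \neg m \vee \neg q$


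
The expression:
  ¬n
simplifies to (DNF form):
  ¬n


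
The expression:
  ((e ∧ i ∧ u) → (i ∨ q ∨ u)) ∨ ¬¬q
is always true.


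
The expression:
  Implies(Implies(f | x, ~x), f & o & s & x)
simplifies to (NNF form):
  x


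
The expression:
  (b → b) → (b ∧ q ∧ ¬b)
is never true.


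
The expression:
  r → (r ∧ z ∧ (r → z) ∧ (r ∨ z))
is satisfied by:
  {z: True, r: False}
  {r: False, z: False}
  {r: True, z: True}


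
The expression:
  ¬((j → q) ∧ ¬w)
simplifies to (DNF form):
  w ∨ (j ∧ ¬q)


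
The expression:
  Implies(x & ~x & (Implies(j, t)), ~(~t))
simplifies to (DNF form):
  True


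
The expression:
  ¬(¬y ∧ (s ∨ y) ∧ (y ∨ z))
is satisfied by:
  {y: True, s: False, z: False}
  {s: False, z: False, y: False}
  {y: True, z: True, s: False}
  {z: True, s: False, y: False}
  {y: True, s: True, z: False}
  {s: True, y: False, z: False}
  {y: True, z: True, s: True}


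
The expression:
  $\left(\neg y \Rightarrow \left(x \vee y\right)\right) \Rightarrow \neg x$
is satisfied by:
  {x: False}


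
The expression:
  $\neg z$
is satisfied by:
  {z: False}


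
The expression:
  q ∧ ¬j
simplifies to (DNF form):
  q ∧ ¬j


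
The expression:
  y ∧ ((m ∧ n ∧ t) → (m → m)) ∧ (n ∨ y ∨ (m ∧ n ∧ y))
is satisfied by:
  {y: True}


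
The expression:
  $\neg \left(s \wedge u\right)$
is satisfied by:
  {s: False, u: False}
  {u: True, s: False}
  {s: True, u: False}


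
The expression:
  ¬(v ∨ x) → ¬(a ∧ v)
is always true.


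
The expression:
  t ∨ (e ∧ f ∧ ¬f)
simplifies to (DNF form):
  t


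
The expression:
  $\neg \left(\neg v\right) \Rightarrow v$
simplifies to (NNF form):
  $\text{True}$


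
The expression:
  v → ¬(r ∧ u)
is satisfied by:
  {u: False, v: False, r: False}
  {r: True, u: False, v: False}
  {v: True, u: False, r: False}
  {r: True, v: True, u: False}
  {u: True, r: False, v: False}
  {r: True, u: True, v: False}
  {v: True, u: True, r: False}


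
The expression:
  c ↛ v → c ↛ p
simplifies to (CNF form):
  v ∨ ¬c ∨ ¬p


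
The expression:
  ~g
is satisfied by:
  {g: False}


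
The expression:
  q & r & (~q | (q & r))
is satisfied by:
  {r: True, q: True}


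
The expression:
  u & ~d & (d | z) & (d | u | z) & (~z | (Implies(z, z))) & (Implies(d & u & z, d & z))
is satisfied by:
  {z: True, u: True, d: False}


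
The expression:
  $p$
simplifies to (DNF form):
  $p$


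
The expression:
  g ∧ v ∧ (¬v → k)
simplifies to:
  g ∧ v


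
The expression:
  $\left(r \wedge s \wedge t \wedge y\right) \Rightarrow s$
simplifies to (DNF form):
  $\text{True}$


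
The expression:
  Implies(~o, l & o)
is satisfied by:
  {o: True}


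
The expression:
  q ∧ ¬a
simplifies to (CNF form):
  q ∧ ¬a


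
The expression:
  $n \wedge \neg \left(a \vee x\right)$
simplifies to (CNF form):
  $n \wedge \neg a \wedge \neg x$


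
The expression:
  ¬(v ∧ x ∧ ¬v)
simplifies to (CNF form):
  True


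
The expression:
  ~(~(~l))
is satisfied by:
  {l: False}


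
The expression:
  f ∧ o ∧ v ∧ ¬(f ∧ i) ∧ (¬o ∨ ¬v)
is never true.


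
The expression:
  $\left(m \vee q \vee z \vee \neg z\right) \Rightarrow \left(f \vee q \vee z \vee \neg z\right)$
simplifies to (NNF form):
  $\text{True}$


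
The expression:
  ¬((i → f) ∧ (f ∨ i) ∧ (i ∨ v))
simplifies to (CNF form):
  (¬f ∨ ¬i) ∧ (¬f ∨ ¬v)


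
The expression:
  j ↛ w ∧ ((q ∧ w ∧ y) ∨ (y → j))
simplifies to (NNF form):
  j ∧ ¬w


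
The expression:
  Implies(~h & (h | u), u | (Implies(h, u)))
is always true.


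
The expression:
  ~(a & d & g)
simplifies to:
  ~a | ~d | ~g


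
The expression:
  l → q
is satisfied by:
  {q: True, l: False}
  {l: False, q: False}
  {l: True, q: True}


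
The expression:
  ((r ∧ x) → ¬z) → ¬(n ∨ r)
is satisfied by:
  {z: True, x: True, n: False, r: False}
  {z: True, n: False, x: False, r: False}
  {x: True, z: False, n: False, r: False}
  {z: False, n: False, x: False, r: False}
  {r: True, z: True, x: True, n: False}
  {r: True, z: True, x: True, n: True}


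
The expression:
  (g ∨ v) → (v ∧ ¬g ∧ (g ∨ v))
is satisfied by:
  {g: False}


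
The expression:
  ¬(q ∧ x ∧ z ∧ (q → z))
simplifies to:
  ¬q ∨ ¬x ∨ ¬z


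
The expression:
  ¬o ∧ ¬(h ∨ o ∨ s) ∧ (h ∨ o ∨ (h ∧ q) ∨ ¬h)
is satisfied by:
  {o: False, h: False, s: False}


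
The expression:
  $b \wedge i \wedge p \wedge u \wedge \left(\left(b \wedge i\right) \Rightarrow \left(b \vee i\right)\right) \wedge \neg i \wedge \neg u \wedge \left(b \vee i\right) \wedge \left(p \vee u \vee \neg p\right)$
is never true.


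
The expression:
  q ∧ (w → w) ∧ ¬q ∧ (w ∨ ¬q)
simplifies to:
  False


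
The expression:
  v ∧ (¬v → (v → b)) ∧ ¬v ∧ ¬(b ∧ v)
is never true.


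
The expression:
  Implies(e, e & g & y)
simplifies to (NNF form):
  ~e | (g & y)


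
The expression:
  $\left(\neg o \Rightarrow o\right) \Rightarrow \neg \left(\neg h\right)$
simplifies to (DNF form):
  $h \vee \neg o$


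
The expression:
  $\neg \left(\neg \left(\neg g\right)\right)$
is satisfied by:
  {g: False}


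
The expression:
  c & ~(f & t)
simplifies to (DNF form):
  (c & ~f) | (c & ~t)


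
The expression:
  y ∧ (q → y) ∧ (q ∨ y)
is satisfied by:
  {y: True}


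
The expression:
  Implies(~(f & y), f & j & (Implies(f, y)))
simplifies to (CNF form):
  f & y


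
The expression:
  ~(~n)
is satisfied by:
  {n: True}


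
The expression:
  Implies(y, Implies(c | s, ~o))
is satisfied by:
  {s: False, c: False, o: False, y: False}
  {c: True, y: False, s: False, o: False}
  {s: True, y: False, c: False, o: False}
  {c: True, s: True, y: False, o: False}
  {y: True, s: False, c: False, o: False}
  {y: True, c: True, s: False, o: False}
  {y: True, s: True, c: False, o: False}
  {y: True, c: True, s: True, o: False}
  {o: True, y: False, s: False, c: False}
  {o: True, c: True, y: False, s: False}
  {o: True, s: True, y: False, c: False}
  {o: True, c: True, s: True, y: False}
  {o: True, y: True, s: False, c: False}


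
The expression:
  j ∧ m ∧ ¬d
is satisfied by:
  {m: True, j: True, d: False}


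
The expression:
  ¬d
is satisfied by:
  {d: False}


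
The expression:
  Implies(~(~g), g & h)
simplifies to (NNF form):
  h | ~g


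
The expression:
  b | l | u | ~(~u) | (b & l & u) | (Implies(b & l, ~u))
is always true.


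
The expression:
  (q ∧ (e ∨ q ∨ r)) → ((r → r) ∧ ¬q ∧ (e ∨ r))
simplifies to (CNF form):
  ¬q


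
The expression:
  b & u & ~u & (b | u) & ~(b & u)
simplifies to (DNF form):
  False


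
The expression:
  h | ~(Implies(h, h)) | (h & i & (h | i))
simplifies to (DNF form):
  h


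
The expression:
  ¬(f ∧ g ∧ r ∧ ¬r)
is always true.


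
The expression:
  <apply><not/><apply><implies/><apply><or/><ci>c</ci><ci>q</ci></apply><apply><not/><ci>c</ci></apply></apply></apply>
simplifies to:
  <ci>c</ci>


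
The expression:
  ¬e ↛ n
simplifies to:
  n ∨ ¬e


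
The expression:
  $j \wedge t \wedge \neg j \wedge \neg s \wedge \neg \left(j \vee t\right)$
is never true.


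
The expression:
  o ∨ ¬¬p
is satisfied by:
  {o: True, p: True}
  {o: True, p: False}
  {p: True, o: False}


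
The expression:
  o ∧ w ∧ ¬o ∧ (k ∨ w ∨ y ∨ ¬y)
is never true.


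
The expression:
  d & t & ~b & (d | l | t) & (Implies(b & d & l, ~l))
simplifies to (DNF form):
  d & t & ~b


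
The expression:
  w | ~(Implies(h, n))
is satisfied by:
  {w: True, h: True, n: False}
  {w: True, n: False, h: False}
  {w: True, h: True, n: True}
  {w: True, n: True, h: False}
  {h: True, n: False, w: False}


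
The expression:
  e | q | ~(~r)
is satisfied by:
  {r: True, q: True, e: True}
  {r: True, q: True, e: False}
  {r: True, e: True, q: False}
  {r: True, e: False, q: False}
  {q: True, e: True, r: False}
  {q: True, e: False, r: False}
  {e: True, q: False, r: False}


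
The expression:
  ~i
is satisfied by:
  {i: False}


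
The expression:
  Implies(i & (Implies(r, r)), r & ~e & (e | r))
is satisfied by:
  {r: True, e: False, i: False}
  {e: False, i: False, r: False}
  {r: True, e: True, i: False}
  {e: True, r: False, i: False}
  {i: True, r: True, e: False}


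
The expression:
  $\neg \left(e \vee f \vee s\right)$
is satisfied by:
  {e: False, f: False, s: False}


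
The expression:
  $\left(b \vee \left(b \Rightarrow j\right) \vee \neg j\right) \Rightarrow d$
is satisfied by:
  {d: True}


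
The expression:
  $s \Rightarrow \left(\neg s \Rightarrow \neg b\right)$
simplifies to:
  $\text{True}$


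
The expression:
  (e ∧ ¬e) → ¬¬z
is always true.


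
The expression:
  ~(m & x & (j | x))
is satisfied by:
  {m: False, x: False}
  {x: True, m: False}
  {m: True, x: False}


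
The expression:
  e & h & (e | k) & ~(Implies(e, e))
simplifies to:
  False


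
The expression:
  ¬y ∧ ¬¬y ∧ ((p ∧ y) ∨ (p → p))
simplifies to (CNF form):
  False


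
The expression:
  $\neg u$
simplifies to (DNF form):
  $\neg u$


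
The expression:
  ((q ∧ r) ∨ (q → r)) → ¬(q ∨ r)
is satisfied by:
  {r: False}


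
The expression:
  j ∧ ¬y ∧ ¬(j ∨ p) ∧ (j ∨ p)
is never true.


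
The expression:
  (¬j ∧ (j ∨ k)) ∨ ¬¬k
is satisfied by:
  {k: True}


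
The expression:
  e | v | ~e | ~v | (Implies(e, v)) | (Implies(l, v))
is always true.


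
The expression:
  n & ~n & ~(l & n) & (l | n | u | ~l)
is never true.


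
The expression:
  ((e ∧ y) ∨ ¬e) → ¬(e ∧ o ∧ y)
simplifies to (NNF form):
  ¬e ∨ ¬o ∨ ¬y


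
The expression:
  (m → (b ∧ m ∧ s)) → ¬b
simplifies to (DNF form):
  (m ∧ ¬s) ∨ ¬b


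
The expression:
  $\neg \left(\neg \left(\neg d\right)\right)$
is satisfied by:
  {d: False}


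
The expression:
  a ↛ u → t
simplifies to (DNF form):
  t ∨ u ∨ ¬a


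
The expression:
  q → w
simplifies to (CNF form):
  w ∨ ¬q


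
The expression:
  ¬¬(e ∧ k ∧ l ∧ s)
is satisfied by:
  {k: True, e: True, s: True, l: True}


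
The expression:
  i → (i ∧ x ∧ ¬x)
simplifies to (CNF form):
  ¬i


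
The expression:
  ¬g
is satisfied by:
  {g: False}


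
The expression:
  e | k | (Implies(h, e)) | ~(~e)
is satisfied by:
  {k: True, e: True, h: False}
  {k: True, h: False, e: False}
  {e: True, h: False, k: False}
  {e: False, h: False, k: False}
  {k: True, e: True, h: True}
  {k: True, h: True, e: False}
  {e: True, h: True, k: False}


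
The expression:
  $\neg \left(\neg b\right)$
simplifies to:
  $b$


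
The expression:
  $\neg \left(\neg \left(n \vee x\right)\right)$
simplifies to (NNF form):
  $n \vee x$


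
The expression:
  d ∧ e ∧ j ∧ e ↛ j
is never true.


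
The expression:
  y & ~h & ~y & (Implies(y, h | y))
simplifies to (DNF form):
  False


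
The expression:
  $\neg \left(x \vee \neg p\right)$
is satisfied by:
  {p: True, x: False}


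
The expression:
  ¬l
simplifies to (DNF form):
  ¬l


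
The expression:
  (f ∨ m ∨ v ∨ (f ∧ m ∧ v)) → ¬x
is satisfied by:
  {v: False, m: False, x: False, f: False}
  {f: True, v: False, m: False, x: False}
  {m: True, f: False, v: False, x: False}
  {f: True, m: True, v: False, x: False}
  {v: True, f: False, m: False, x: False}
  {f: True, v: True, m: False, x: False}
  {m: True, v: True, f: False, x: False}
  {f: True, m: True, v: True, x: False}
  {x: True, f: False, v: False, m: False}


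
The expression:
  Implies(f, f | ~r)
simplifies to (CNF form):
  True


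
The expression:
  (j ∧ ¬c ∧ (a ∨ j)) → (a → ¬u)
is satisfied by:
  {c: True, u: False, a: False, j: False}
  {j: False, u: False, c: False, a: False}
  {j: True, c: True, u: False, a: False}
  {j: True, u: False, c: False, a: False}
  {a: True, c: True, j: False, u: False}
  {a: True, j: False, u: False, c: False}
  {a: True, j: True, c: True, u: False}
  {a: True, j: True, u: False, c: False}
  {c: True, u: True, a: False, j: False}
  {u: True, a: False, c: False, j: False}
  {j: True, u: True, c: True, a: False}
  {j: True, u: True, a: False, c: False}
  {c: True, u: True, a: True, j: False}
  {u: True, a: True, j: False, c: False}
  {j: True, u: True, a: True, c: True}


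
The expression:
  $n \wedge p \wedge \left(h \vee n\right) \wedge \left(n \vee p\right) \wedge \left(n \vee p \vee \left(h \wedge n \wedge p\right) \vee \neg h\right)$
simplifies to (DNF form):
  $n \wedge p$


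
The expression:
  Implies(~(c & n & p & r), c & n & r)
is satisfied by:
  {r: True, c: True, n: True}


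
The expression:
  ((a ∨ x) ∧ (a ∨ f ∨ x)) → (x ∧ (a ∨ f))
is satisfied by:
  {f: True, a: False, x: False}
  {f: False, a: False, x: False}
  {x: True, f: True, a: False}
  {a: True, x: True, f: True}
  {a: True, x: True, f: False}


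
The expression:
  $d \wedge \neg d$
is never true.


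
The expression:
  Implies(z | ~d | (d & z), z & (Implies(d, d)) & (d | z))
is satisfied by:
  {d: True, z: True}
  {d: True, z: False}
  {z: True, d: False}


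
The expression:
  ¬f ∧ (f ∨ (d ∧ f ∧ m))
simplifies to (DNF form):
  False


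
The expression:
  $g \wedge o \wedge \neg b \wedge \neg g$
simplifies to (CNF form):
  $\text{False}$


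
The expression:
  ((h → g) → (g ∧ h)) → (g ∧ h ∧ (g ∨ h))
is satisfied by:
  {g: True, h: False}
  {h: False, g: False}
  {h: True, g: True}


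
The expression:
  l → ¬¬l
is always true.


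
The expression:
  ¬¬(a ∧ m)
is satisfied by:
  {a: True, m: True}


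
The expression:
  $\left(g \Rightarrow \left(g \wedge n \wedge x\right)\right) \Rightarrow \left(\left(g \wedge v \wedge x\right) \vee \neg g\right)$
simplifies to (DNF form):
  $v \vee \neg g \vee \neg n \vee \neg x$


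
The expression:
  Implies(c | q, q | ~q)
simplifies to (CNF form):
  True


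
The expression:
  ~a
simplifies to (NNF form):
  ~a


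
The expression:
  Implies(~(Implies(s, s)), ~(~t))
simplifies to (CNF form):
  True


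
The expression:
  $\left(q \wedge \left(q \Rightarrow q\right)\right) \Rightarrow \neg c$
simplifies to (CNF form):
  $\neg c \vee \neg q$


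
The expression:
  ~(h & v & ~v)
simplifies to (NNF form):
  True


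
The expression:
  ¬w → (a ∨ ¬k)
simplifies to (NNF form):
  a ∨ w ∨ ¬k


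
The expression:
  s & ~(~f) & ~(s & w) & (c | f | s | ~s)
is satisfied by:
  {f: True, s: True, w: False}


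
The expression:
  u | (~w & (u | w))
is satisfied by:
  {u: True}


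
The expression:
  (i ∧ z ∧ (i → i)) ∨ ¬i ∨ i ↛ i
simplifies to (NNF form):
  z ∨ ¬i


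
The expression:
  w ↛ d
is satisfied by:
  {w: True, d: False}


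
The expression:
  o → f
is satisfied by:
  {f: True, o: False}
  {o: False, f: False}
  {o: True, f: True}


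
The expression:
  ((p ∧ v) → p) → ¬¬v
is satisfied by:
  {v: True}


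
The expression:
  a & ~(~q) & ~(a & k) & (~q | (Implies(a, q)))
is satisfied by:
  {a: True, q: True, k: False}


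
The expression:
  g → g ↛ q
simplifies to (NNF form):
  ¬g ∨ ¬q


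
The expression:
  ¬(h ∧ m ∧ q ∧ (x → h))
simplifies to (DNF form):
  ¬h ∨ ¬m ∨ ¬q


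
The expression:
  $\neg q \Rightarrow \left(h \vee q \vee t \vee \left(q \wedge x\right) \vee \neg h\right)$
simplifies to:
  $\text{True}$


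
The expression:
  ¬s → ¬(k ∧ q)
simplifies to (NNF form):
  s ∨ ¬k ∨ ¬q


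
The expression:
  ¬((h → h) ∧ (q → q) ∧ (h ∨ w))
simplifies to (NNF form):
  ¬h ∧ ¬w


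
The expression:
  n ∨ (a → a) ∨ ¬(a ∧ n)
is always true.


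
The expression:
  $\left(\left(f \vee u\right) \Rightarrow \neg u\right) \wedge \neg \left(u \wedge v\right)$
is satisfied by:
  {u: False}


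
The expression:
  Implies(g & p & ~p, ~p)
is always true.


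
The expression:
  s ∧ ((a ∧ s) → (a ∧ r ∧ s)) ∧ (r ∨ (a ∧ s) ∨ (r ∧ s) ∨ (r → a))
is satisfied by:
  {s: True, r: True, a: False}
  {s: True, a: False, r: False}
  {s: True, r: True, a: True}


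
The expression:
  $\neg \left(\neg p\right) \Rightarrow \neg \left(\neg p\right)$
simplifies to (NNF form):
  $\text{True}$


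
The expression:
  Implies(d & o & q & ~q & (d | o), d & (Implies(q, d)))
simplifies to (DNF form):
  True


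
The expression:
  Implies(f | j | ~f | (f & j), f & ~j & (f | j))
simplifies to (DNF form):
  f & ~j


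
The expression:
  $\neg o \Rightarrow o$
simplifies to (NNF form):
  $o$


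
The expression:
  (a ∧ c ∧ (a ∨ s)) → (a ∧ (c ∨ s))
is always true.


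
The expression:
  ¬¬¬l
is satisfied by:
  {l: False}


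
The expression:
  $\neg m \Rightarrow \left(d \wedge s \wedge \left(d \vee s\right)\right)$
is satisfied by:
  {m: True, s: True, d: True}
  {m: True, s: True, d: False}
  {m: True, d: True, s: False}
  {m: True, d: False, s: False}
  {s: True, d: True, m: False}


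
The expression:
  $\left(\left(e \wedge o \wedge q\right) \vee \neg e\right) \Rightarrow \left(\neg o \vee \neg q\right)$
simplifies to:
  $\neg o \vee \neg q$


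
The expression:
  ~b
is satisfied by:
  {b: False}


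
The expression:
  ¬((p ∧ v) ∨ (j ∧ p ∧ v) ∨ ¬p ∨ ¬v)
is never true.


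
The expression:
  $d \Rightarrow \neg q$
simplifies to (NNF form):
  $\neg d \vee \neg q$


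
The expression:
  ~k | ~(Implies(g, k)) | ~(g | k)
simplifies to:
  ~k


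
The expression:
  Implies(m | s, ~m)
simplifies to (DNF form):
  ~m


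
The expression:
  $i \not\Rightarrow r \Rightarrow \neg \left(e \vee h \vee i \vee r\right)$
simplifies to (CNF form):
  $r \vee \neg i$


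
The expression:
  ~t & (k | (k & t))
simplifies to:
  k & ~t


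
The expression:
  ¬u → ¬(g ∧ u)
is always true.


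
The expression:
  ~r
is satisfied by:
  {r: False}


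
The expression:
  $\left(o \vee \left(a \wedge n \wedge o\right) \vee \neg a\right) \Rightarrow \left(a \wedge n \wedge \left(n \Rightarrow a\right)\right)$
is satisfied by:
  {a: True, n: True, o: False}
  {a: True, o: False, n: False}
  {a: True, n: True, o: True}


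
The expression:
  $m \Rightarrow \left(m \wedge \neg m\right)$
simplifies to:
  $\neg m$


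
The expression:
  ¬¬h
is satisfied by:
  {h: True}


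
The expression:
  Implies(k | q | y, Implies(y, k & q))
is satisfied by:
  {q: True, k: True, y: False}
  {q: True, k: False, y: False}
  {k: True, q: False, y: False}
  {q: False, k: False, y: False}
  {y: True, q: True, k: True}


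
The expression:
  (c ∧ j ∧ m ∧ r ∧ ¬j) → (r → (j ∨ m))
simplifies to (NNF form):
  True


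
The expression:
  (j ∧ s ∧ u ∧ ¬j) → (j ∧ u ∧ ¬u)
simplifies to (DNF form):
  True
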